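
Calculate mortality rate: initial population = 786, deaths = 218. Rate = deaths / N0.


Mortality rate = 218 / 786 = 0.277354 ≈ 0.2774

0.2774


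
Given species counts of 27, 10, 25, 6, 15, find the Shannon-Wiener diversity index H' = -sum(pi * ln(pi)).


Total N = 27 + 10 + 25 + 6 + 15 = 83
Per-species terms:
  p = 27/83 = 0.325301; ln(p) = -1.123004; p*ln(p) = 0.325301 * (-1.123004) = -0.365314
  p = 10/83 = 0.120482; ln(p) = -2.116255; p*ln(p) = 0.120482 * (-2.116255) = -0.254971
  p = 25/83 = 0.301205; ln(p) = -1.199964; p*ln(p) = 0.301205 * (-1.199964) = -0.361435
  p = 6/83 = 0.072289; ln(p) = -2.627083; p*ln(p) = 0.072289 * (-2.627083) = -0.189909
  p = 15/83 = 0.180723; ln(p) = -1.710790; p*ln(p) = 0.180723 * (-1.710790) = -0.309179
sum(p*ln(p)) = (-0.365314) + (-0.254971) + (-0.361435) + (-0.189909) + (-0.309179) = -1.480808
H' = -(-1.480808) = 1.480808 ≈ 1.4808

1.4808


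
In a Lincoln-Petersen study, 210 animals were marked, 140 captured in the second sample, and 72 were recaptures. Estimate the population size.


N = M * C / R = 210 * 140 / 72 = 29400 / 72 = 408.33 ≈ 408

408 individuals


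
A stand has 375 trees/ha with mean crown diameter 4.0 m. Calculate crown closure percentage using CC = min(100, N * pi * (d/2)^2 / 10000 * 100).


(d/2)^2 = (4.0/2)^2 = 2^2 = 4
Crown area = 3.141593 * 4 = 12.5664 m^2
N * area / 10000 * 100 = 375 * 12.5664 / 10000 * 100 = 47.1240
CC = min(100, 47.1240) = 47.1240 ≈ 47.1%

47.1%


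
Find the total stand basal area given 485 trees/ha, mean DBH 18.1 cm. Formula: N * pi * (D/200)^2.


(D/200)^2 = (18.1/200)^2 = 0.0905^2 = 0.00819025
Individual BA = 3.141593 * 0.00819025 = 0.0257304 m^2
Stand BA = 485 * 0.0257304 = 12.4792 ≈ 12.48 m^2/ha

12.48 m^2/ha


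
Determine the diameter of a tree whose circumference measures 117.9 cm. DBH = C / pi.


DBH = C / pi = 117.9 / 3.141593 = 37.5287 ≈ 37.53 cm

37.53 cm


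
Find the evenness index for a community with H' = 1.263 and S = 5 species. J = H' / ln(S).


ln(5) = 1.60944
J = H' / ln(S) = 1.263 / 1.60944 = 0.784745 ≈ 0.7847

0.7847


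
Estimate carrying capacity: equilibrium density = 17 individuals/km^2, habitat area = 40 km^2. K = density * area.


K = 17 * 40 = 680 individuals

680 individuals


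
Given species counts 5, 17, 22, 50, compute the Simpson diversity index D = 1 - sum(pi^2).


Total N = 5 + 17 + 22 + 50 = 94
Per-species terms:
  p = 5/94 = 0.053191; p^2 = 0.053191^2 = 0.002829
  p = 17/94 = 0.180851; p^2 = 0.180851^2 = 0.032707
  p = 22/94 = 0.234043; p^2 = 0.234043^2 = 0.054776
  p = 50/94 = 0.531915; p^2 = 0.531915^2 = 0.282934
sum(p^2) = 0.002829 + 0.032707 + 0.054776 + 0.282934 = 0.373246
D = 1 - 0.373246 = 0.626754 ≈ 0.6268

0.6268


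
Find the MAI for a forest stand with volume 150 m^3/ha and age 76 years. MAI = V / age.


MAI = 150 / 76 = 1.9737 ≈ 1.97 m^3/ha/yr

1.97 m^3/ha/yr


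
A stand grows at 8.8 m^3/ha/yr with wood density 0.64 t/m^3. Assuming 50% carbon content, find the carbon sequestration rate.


C = 8.8 * 0.64 * 0.5 = 2.816 ≈ 2.82 t C/ha/yr

2.82 t C/ha/yr


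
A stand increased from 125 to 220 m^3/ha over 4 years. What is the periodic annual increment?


PAI = (V2 - V1) / period = (220 - 125) / 4 = 95 / 4 = 23.75 m^3/ha/yr

23.75 m^3/ha/yr


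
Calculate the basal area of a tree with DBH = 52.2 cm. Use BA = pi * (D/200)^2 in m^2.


D/200 = 52.2/200 = 0.261 m
(D/200)^2 = 0.261^2 = 0.068121
BA = 3.141593 * 0.068121 = 0.214008 ≈ 0.2140 m^2

0.2140 m^2


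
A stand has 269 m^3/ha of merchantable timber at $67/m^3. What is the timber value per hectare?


Value = 269 * 67 = $18023/ha

$18023/ha


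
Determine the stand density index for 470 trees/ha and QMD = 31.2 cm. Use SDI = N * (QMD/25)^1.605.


QMD/25 = 31.2/25 = 1.248
(1.248)^1.605 = exp(1.605 * ln(1.248)) = exp(1.605 * 0.221542) = exp(0.355575) = 1.42700
SDI = 470 * 1.42700 = 670.690 ≈ 671

671


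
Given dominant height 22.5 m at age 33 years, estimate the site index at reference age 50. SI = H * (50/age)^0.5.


50/33 = 1.51515
(1.51515)^0.5 = 1.23091
SI = 22.5 * 1.23091 = 27.6955 ≈ 27.7 m

27.7 m


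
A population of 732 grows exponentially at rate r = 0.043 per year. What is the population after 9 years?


r*t = 0.043 * 9 = 0.387
exp(0.387) = 1.47256
N = 732 * 1.47256 = 1077.91 ≈ 1078

1078


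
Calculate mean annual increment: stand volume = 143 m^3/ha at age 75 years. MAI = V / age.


MAI = 143 / 75 = 1.9067 ≈ 1.91 m^3/ha/yr

1.91 m^3/ha/yr


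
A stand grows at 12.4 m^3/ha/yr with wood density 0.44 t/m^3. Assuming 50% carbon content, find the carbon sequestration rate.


C = 12.4 * 0.44 * 0.5 = 2.728 ≈ 2.73 t C/ha/yr

2.73 t C/ha/yr


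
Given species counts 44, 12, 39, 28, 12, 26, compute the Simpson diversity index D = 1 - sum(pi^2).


Total N = 44 + 12 + 39 + 28 + 12 + 26 = 161
Per-species terms:
  p = 44/161 = 0.273292; p^2 = 0.273292^2 = 0.074689
  p = 12/161 = 0.074534; p^2 = 0.074534^2 = 0.005555
  p = 39/161 = 0.242236; p^2 = 0.242236^2 = 0.058678
  p = 28/161 = 0.173913; p^2 = 0.173913^2 = 0.030246
  p = 12/161 = 0.074534; p^2 = 0.074534^2 = 0.005555
  p = 26/161 = 0.161491; p^2 = 0.161491^2 = 0.026079
sum(p^2) = 0.074689 + 0.005555 + 0.058678 + 0.030246 + 0.005555 + 0.026079 = 0.200802
D = 1 - 0.200802 = 0.799198 ≈ 0.7992

0.7992


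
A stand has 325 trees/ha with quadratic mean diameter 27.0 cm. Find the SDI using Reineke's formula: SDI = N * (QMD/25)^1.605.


QMD/25 = 27.0/25 = 1.08
(1.08)^1.605 = exp(1.605 * ln(1.08)) = exp(1.605 * 0.0769610) = exp(0.123522) = 1.13147
SDI = 325 * 1.13147 = 367.728 ≈ 368

368


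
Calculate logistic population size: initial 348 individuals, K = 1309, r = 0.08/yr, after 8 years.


(K - N0)/N0 = (1309 - 348)/348 = 961/348 = 2.76149
r*t = 0.08 * 8 = 0.64; exp(-0.64) = 0.527292
2.76149 * 0.527292 = 1.45611
1 + 1.45611 = 2.45611
N = 1309 / 2.45611 = 532.957 ≈ 533

533


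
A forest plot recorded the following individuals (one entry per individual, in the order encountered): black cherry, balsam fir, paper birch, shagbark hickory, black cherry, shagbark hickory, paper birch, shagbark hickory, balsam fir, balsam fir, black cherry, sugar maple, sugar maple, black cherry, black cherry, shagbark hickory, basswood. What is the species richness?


Total individuals logged = 17
Distinct species (count of individuals): black cherry (5), balsam fir (3), paper birch (2), shagbark hickory (4), sugar maple (2), basswood (1)
Species richness = number of distinct species = 6

6


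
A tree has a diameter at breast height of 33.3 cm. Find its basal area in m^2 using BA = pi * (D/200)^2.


D/200 = 33.3/200 = 0.1665 m
(D/200)^2 = 0.1665^2 = 0.02772225
BA = 3.141593 * 0.02772225 = 0.0870920 ≈ 0.0871 m^2

0.0871 m^2


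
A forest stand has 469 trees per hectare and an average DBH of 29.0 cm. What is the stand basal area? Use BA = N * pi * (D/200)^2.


(D/200)^2 = (29.0/200)^2 = 0.145^2 = 0.021025
Individual BA = 3.141593 * 0.021025 = 0.0660520 m^2
Stand BA = 469 * 0.0660520 = 30.9784 ≈ 30.98 m^2/ha

30.98 m^2/ha


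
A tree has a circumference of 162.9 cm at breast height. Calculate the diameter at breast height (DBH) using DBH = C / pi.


DBH = C / pi = 162.9 / 3.141593 = 51.8527 ≈ 51.85 cm

51.85 cm


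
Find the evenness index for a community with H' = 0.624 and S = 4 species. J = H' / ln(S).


ln(4) = 1.38629
J = H' / ln(S) = 0.624 / 1.38629 = 0.450122 ≈ 0.4501

0.4501


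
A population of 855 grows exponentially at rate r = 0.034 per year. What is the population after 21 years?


r*t = 0.034 * 21 = 0.714
exp(0.714) = 2.04214
N = 855 * 2.04214 = 1746.03 ≈ 1746

1746


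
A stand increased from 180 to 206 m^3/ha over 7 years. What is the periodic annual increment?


PAI = (V2 - V1) / period = (206 - 180) / 7 = 26 / 7 = 3.7143 ≈ 3.71 m^3/ha/yr

3.71 m^3/ha/yr


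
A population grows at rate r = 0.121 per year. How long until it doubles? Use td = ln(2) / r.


td = ln(2) / 0.121 = 0.693147 / 0.121 = 5.72849 ≈ 5.7 years

5.7 years


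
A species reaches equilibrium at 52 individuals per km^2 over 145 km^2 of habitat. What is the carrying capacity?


K = 52 * 145 = 7540 individuals

7540 individuals


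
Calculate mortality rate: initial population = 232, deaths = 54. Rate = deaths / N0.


Mortality rate = 54 / 232 = 0.232759 ≈ 0.2328

0.2328


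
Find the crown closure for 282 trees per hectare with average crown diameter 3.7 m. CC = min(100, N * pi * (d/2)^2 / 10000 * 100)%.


(d/2)^2 = (3.7/2)^2 = 1.85^2 = 3.4225
Crown area = 3.141593 * 3.4225 = 10.7521 m^2
N * area / 10000 * 100 = 282 * 10.7521 / 10000 * 100 = 30.3209
CC = min(100, 30.3209) = 30.3209 ≈ 30.3%

30.3%


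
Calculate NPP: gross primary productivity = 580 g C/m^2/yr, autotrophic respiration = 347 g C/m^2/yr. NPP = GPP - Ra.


NPP = GPP - Ra = 580 - 347 = 233 g C/m^2/yr

233 g C/m^2/yr


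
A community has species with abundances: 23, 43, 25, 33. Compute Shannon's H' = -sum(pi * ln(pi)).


Total N = 23 + 43 + 25 + 33 = 124
Per-species terms:
  p = 23/124 = 0.185484; ln(p) = -1.684787; p*ln(p) = 0.185484 * (-1.684787) = -0.312501
  p = 43/124 = 0.346774; ln(p) = -1.059082; p*ln(p) = 0.346774 * (-1.059082) = -0.367262
  p = 25/124 = 0.201613; ln(p) = -1.601405; p*ln(p) = 0.201613 * (-1.601405) = -0.322864
  p = 33/124 = 0.266129; ln(p) = -1.323774; p*ln(p) = 0.266129 * (-1.323774) = -0.352295
sum(p*ln(p)) = (-0.312501) + (-0.367262) + (-0.322864) + (-0.352295) = -1.354922
H' = -(-1.354922) = 1.354922 ≈ 1.3549

1.3549


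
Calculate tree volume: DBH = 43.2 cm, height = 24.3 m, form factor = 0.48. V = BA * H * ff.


(D/200)^2 = (43.2/200)^2 = 0.216^2 = 0.046656
BA = 3.141593 * 0.046656 = 0.146574 m^2
V = 0.146574 * 24.3 * 0.48 = 1.70964 ≈ 1.710 m^3

1.710 m^3


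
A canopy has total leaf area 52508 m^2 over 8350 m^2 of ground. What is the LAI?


LAI = 52508 / 8350 = 6.2884 ≈ 6.29

6.29


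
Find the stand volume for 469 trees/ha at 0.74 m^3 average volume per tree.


V_stand = 469 * 0.74 = 347.06 ≈ 347.1 m^3/ha

347.1 m^3/ha


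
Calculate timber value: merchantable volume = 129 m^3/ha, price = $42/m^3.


Value = 129 * 42 = $5418/ha

$5418/ha


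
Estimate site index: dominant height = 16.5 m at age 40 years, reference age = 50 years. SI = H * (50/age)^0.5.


50/40 = 1.25000
(1.25000)^0.5 = 1.11803
SI = 16.5 * 1.11803 = 18.4475 ≈ 18.4 m

18.4 m


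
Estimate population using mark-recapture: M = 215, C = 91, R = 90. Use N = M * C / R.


N = M * C / R = 215 * 91 / 90 = 19565 / 90 = 217.39 ≈ 217

217 individuals


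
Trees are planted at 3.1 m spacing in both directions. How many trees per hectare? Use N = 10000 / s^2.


N = 10000 / 3.1^2 = 10000 / 9.61 = 1040.58 ≈ 1041 trees/ha

1041 trees/ha


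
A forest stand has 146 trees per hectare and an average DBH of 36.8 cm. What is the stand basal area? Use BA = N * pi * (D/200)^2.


(D/200)^2 = (36.8/200)^2 = 0.184^2 = 0.033856
Individual BA = 3.141593 * 0.033856 = 0.106362 m^2
Stand BA = 146 * 0.106362 = 15.5289 ≈ 15.53 m^2/ha

15.53 m^2/ha


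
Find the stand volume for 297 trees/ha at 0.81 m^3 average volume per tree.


V_stand = 297 * 0.81 = 240.57 ≈ 240.6 m^3/ha

240.6 m^3/ha


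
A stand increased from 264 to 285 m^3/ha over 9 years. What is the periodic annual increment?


PAI = (V2 - V1) / period = (285 - 264) / 9 = 21 / 9 = 2.3333 ≈ 2.33 m^3/ha/yr

2.33 m^3/ha/yr


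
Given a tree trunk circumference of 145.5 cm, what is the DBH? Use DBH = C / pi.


DBH = C / pi = 145.5 / 3.141593 = 46.3141 ≈ 46.31 cm

46.31 cm


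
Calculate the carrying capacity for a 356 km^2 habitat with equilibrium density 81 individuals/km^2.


K = 81 * 356 = 28836 individuals

28836 individuals


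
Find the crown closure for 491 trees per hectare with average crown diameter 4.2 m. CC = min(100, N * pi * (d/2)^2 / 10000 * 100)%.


(d/2)^2 = (4.2/2)^2 = 2.1^2 = 4.41
Crown area = 3.141593 * 4.41 = 13.8544 m^2
N * area / 10000 * 100 = 491 * 13.8544 / 10000 * 100 = 68.0251
CC = min(100, 68.0251) = 68.0251 ≈ 68.0%

68.0%


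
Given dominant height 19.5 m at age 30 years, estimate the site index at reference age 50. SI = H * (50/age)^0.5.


50/30 = 1.66667
(1.66667)^0.5 = 1.29100
SI = 19.5 * 1.29100 = 25.1745 ≈ 25.2 m

25.2 m


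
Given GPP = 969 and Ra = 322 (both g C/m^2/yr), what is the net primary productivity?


NPP = GPP - Ra = 969 - 322 = 647 g C/m^2/yr

647 g C/m^2/yr


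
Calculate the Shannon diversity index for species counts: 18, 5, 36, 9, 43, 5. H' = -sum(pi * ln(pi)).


Total N = 18 + 5 + 36 + 9 + 43 + 5 = 116
Per-species terms:
  p = 18/116 = 0.155172; ln(p) = -1.863221; p*ln(p) = 0.155172 * (-1.863221) = -0.289120
  p = 5/116 = 0.043103; ln(p) = -3.144163; p*ln(p) = 0.043103 * (-3.144163) = -0.135523
  p = 36/116 = 0.310345; ln(p) = -1.170071; p*ln(p) = 0.310345 * (-1.170071) = -0.363126
  p = 9/116 = 0.077586; ln(p) = -2.556368; p*ln(p) = 0.077586 * (-2.556368) = -0.198338
  p = 43/116 = 0.370690; ln(p) = -0.992389; p*ln(p) = 0.370690 * (-0.992389) = -0.367869
  p = 5/116 = 0.043103; ln(p) = -3.144163; p*ln(p) = 0.043103 * (-3.144163) = -0.135523
sum(p*ln(p)) = (-0.289120) + (-0.135523) + (-0.363126) + (-0.198338) + (-0.367869) + (-0.135523) = -1.489499
H' = -(-1.489499) = 1.489499 ≈ 1.4895

1.4895


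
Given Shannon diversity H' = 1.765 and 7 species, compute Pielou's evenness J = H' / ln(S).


ln(7) = 1.94591
J = H' / ln(S) = 1.765 / 1.94591 = 0.907031 ≈ 0.9070

0.9070


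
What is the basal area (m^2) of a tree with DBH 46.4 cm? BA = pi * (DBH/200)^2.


D/200 = 46.4/200 = 0.232 m
(D/200)^2 = 0.232^2 = 0.053824
BA = 3.141593 * 0.053824 = 0.169093 ≈ 0.1691 m^2

0.1691 m^2


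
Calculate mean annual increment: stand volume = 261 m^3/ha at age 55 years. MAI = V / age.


MAI = 261 / 55 = 4.7455 ≈ 4.75 m^3/ha/yr

4.75 m^3/ha/yr


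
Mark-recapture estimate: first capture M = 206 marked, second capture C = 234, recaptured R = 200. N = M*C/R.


N = M * C / R = 206 * 234 / 200 = 48204 / 200 = 241.02 ≈ 241

241 individuals


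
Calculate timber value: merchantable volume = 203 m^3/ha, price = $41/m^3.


Value = 203 * 41 = $8323/ha

$8323/ha


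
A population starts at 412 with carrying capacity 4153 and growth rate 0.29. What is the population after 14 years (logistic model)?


(K - N0)/N0 = (4153 - 412)/412 = 3741/412 = 9.08010
r*t = 0.29 * 14 = 4.06; exp(-4.06) = 0.0172490
9.08010 * 0.0172490 = 0.156623
1 + 0.156623 = 1.15662
N = 4153 / 1.15662 = 3590.63 ≈ 3591

3591


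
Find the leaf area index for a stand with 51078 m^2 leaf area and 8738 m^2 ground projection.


LAI = 51078 / 8738 = 5.8455 ≈ 5.85

5.85


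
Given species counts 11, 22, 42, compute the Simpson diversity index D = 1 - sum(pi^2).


Total N = 11 + 22 + 42 = 75
Per-species terms:
  p = 11/75 = 0.146667; p^2 = 0.146667^2 = 0.021511
  p = 22/75 = 0.293333; p^2 = 0.293333^2 = 0.086044
  p = 42/75 = 0.560000; p^2 = 0.560000^2 = 0.313600
sum(p^2) = 0.021511 + 0.086044 + 0.313600 = 0.421155
D = 1 - 0.421155 = 0.578845 ≈ 0.5788

0.5788


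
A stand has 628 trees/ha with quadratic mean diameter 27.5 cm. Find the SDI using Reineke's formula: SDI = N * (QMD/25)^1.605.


QMD/25 = 27.5/25 = 1.1
(1.1)^1.605 = exp(1.605 * ln(1.1)) = exp(1.605 * 0.0953102) = exp(0.152973) = 1.16529
SDI = 628 * 1.16529 = 731.802 ≈ 732

732


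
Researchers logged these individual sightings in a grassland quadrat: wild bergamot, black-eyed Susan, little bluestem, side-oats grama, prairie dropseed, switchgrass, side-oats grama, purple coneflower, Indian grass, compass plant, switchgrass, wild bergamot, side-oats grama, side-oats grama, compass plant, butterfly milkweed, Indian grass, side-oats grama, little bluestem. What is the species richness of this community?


Total individuals logged = 19
Distinct species (count of individuals): wild bergamot (2), black-eyed Susan (1), little bluestem (2), side-oats grama (5), prairie dropseed (1), switchgrass (2), purple coneflower (1), Indian grass (2), compass plant (2), butterfly milkweed (1)
Species richness = number of distinct species = 10

10


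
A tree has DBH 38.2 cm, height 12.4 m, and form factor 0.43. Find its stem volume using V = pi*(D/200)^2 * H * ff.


(D/200)^2 = (38.2/200)^2 = 0.191^2 = 0.036481
BA = 3.141593 * 0.036481 = 0.114608 m^2
V = 0.114608 * 12.4 * 0.43 = 0.611090 ≈ 0.611 m^3

0.611 m^3


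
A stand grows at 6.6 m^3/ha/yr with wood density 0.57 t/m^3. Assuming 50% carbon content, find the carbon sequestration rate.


C = 6.6 * 0.57 * 0.5 = 1.881 ≈ 1.88 t C/ha/yr

1.88 t C/ha/yr


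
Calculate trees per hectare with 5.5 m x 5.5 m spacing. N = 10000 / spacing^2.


N = 10000 / 5.5^2 = 10000 / 30.25 = 330.579 ≈ 331 trees/ha

331 trees/ha


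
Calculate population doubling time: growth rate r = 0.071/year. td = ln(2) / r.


td = ln(2) / 0.071 = 0.693147 / 0.071 = 9.76263 ≈ 9.8 years

9.8 years


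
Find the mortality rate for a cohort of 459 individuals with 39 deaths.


Mortality rate = 39 / 459 = 0.084967 ≈ 0.0850

0.0850


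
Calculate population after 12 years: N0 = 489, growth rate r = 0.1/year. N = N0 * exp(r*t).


r*t = 0.1 * 12 = 1.2
exp(1.2) = 3.32012
N = 489 * 3.32012 = 1623.54 ≈ 1624

1624


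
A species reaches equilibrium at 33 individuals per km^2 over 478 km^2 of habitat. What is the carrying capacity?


K = 33 * 478 = 15774 individuals

15774 individuals


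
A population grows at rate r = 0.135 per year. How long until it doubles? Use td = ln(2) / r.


td = ln(2) / 0.135 = 0.693147 / 0.135 = 5.13442 ≈ 5.1 years

5.1 years


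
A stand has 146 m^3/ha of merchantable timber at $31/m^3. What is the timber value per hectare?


Value = 146 * 31 = $4526/ha

$4526/ha


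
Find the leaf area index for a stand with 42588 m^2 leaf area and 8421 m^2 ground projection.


LAI = 42588 / 8421 = 5.0574 ≈ 5.06

5.06


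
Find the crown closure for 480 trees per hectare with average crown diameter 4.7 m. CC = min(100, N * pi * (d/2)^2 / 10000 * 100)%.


(d/2)^2 = (4.7/2)^2 = 2.35^2 = 5.5225
Crown area = 3.141593 * 5.5225 = 17.3494 m^2
N * area / 10000 * 100 = 480 * 17.3494 / 10000 * 100 = 83.2771
CC = min(100, 83.2771) = 83.2771 ≈ 83.3%

83.3%


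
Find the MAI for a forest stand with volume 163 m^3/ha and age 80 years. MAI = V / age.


MAI = 163 / 80 = 2.0375 ≈ 2.04 m^3/ha/yr

2.04 m^3/ha/yr


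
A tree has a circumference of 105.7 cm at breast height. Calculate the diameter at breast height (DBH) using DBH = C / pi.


DBH = C / pi = 105.7 / 3.141593 = 33.6454 ≈ 33.65 cm

33.65 cm


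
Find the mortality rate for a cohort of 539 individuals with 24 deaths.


Mortality rate = 24 / 539 = 0.044527 ≈ 0.0445

0.0445


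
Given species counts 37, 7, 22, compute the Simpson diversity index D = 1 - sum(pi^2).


Total N = 37 + 7 + 22 = 66
Per-species terms:
  p = 37/66 = 0.560606; p^2 = 0.560606^2 = 0.314279
  p = 7/66 = 0.106061; p^2 = 0.106061^2 = 0.011249
  p = 22/66 = 0.333333; p^2 = 0.333333^2 = 0.111111
sum(p^2) = 0.314279 + 0.011249 + 0.111111 = 0.436639
D = 1 - 0.436639 = 0.563361 ≈ 0.5634

0.5634


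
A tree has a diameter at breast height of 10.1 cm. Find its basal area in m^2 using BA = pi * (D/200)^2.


D/200 = 10.1/200 = 0.0505 m
(D/200)^2 = 0.0505^2 = 0.00255025
BA = 3.141593 * 0.00255025 = 0.00801185 ≈ 0.0080 m^2

0.0080 m^2


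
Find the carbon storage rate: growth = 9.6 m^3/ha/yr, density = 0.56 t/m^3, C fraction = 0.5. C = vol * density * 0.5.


C = 9.6 * 0.56 * 0.5 = 2.688 ≈ 2.69 t C/ha/yr

2.69 t C/ha/yr


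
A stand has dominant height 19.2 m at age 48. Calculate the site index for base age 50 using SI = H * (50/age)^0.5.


50/48 = 1.04167
(1.04167)^0.5 = 1.02062
SI = 19.2 * 1.02062 = 19.5959 ≈ 19.6 m

19.6 m


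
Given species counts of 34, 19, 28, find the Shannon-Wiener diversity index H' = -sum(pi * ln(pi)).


Total N = 34 + 19 + 28 = 81
Per-species terms:
  p = 34/81 = 0.419753; ln(p) = -0.868089; p*ln(p) = 0.419753 * (-0.868089) = -0.364383
  p = 19/81 = 0.234568; ln(p) = -1.450010; p*ln(p) = 0.234568 * (-1.450010) = -0.340126
  p = 28/81 = 0.345679; ln(p) = -1.062245; p*ln(p) = 0.345679 * (-1.062245) = -0.367196
sum(p*ln(p)) = (-0.364383) + (-0.340126) + (-0.367196) = -1.071705
H' = -(-1.071705) = 1.071705 ≈ 1.0717

1.0717


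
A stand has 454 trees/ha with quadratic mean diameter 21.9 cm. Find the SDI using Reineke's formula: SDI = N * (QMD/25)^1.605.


QMD/25 = 21.9/25 = 0.876
(0.876)^1.605 = exp(1.605 * ln(0.876)) = exp(1.605 * (-0.132389)) = exp(-0.212484) = 0.808573
SDI = 454 * 0.808573 = 367.092 ≈ 367

367


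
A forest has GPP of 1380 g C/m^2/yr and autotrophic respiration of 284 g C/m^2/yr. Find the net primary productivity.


NPP = GPP - Ra = 1380 - 284 = 1096 g C/m^2/yr

1096 g C/m^2/yr


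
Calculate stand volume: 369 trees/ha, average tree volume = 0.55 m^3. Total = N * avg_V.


V_stand = 369 * 0.55 = 202.95 ≈ 203.0 m^3/ha

203.0 m^3/ha


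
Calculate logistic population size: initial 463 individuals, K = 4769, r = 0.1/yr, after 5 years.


(K - N0)/N0 = (4769 - 463)/463 = 4306/463 = 9.30022
r*t = 0.1 * 5 = 0.5; exp(-0.5) = 0.606531
9.30022 * 0.606531 = 5.64087
1 + 5.64087 = 6.64087
N = 4769 / 6.64087 = 718.129 ≈ 718

718


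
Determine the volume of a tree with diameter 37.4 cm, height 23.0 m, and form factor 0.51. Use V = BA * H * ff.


(D/200)^2 = (37.4/200)^2 = 0.187^2 = 0.034969
BA = 3.141593 * 0.034969 = 0.109858 m^2
V = 0.109858 * 23.0 * 0.51 = 1.28863 ≈ 1.289 m^3

1.289 m^3


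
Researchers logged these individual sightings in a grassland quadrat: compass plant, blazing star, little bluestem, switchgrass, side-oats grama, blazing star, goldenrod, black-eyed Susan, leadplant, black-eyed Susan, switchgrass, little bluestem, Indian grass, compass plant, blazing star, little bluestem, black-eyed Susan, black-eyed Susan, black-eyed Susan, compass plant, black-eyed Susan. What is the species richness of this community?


Total individuals logged = 21
Distinct species (count of individuals): compass plant (3), blazing star (3), little bluestem (3), switchgrass (2), side-oats grama (1), goldenrod (1), black-eyed Susan (6), leadplant (1), Indian grass (1)
Species richness = number of distinct species = 9

9


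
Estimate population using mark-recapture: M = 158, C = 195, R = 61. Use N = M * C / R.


N = M * C / R = 158 * 195 / 61 = 30810 / 61 = 505.08 ≈ 505

505 individuals


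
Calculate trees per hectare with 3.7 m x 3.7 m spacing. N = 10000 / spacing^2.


N = 10000 / 3.7^2 = 10000 / 13.69 = 730.460 ≈ 730 trees/ha

730 trees/ha


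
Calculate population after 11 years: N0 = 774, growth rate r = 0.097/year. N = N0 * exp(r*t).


r*t = 0.097 * 11 = 1.067
exp(1.067) = 2.90665
N = 774 * 2.90665 = 2249.75 ≈ 2250

2250


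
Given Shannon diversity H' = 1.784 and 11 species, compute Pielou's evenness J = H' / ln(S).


ln(11) = 2.39790
J = H' / ln(S) = 1.784 / 2.39790 = 0.743984 ≈ 0.7440

0.7440


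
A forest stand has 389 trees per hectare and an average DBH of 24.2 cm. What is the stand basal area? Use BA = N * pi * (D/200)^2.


(D/200)^2 = (24.2/200)^2 = 0.121^2 = 0.014641
Individual BA = 3.141593 * 0.014641 = 0.0459961 m^2
Stand BA = 389 * 0.0459961 = 17.8925 ≈ 17.89 m^2/ha

17.89 m^2/ha


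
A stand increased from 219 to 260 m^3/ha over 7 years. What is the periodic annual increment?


PAI = (V2 - V1) / period = (260 - 219) / 7 = 41 / 7 = 5.8571 ≈ 5.86 m^3/ha/yr

5.86 m^3/ha/yr


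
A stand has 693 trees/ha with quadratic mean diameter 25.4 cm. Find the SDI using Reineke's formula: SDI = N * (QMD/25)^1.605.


QMD/25 = 25.4/25 = 1.016
(1.016)^1.605 = exp(1.605 * ln(1.016)) = exp(1.605 * 0.0158733) = exp(0.0254766) = 1.02580
SDI = 693 * 1.02580 = 710.879 ≈ 711

711


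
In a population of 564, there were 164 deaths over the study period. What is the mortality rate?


Mortality rate = 164 / 564 = 0.290780 ≈ 0.2908

0.2908


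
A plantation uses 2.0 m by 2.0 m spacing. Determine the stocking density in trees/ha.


N = 10000 / 2.0^2 = 10000 / 4 = 2500.00 ≈ 2500 trees/ha

2500 trees/ha


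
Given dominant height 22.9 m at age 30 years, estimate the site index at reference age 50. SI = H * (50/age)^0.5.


50/30 = 1.66667
(1.66667)^0.5 = 1.29100
SI = 22.9 * 1.29100 = 29.5639 ≈ 29.6 m

29.6 m


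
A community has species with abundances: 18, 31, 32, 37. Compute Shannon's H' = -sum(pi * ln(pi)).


Total N = 18 + 31 + 32 + 37 = 118
Per-species terms:
  p = 18/118 = 0.152542; ln(p) = -1.880315; p*ln(p) = 0.152542 * (-1.880315) = -0.286827
  p = 31/118 = 0.262712; ln(p) = -1.336697; p*ln(p) = 0.262712 * (-1.336697) = -0.351166
  p = 32/118 = 0.271186; ln(p) = -1.304950; p*ln(p) = 0.271186 * (-1.304950) = -0.353884
  p = 37/118 = 0.313559; ln(p) = -1.159768; p*ln(p) = 0.313559 * (-1.159768) = -0.363656
sum(p*ln(p)) = (-0.286827) + (-0.351166) + (-0.353884) + (-0.363656) = -1.355533
H' = -(-1.355533) = 1.355533 ≈ 1.3555

1.3555


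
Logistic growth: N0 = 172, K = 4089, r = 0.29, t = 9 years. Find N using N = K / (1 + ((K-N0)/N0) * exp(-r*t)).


(K - N0)/N0 = (4089 - 172)/172 = 3917/172 = 22.7733
r*t = 0.29 * 9 = 2.61; exp(-2.61) = 0.0735345
22.7733 * 0.0735345 = 1.67462
1 + 1.67462 = 2.67462
N = 4089 / 2.67462 = 1528.82 ≈ 1529

1529


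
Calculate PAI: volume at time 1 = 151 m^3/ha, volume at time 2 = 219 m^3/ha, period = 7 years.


PAI = (V2 - V1) / period = (219 - 151) / 7 = 68 / 7 = 9.7143 ≈ 9.71 m^3/ha/yr

9.71 m^3/ha/yr


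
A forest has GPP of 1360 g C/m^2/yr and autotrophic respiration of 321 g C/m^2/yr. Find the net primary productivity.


NPP = GPP - Ra = 1360 - 321 = 1039 g C/m^2/yr

1039 g C/m^2/yr


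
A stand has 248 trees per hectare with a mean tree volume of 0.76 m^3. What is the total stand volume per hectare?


V_stand = 248 * 0.76 = 188.48 ≈ 188.5 m^3/ha

188.5 m^3/ha


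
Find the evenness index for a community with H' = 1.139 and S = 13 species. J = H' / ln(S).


ln(13) = 2.56495
J = H' / ln(S) = 1.139 / 2.56495 = 0.444063 ≈ 0.4441

0.4441


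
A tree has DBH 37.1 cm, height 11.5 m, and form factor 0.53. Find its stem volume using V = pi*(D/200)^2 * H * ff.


(D/200)^2 = (37.1/200)^2 = 0.1855^2 = 0.03441025
BA = 3.141593 * 0.03441025 = 0.108103 m^2
V = 0.108103 * 11.5 * 0.53 = 0.658888 ≈ 0.659 m^3

0.659 m^3


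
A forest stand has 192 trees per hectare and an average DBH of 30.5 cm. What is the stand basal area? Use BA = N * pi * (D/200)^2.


(D/200)^2 = (30.5/200)^2 = 0.1525^2 = 0.02325625
Individual BA = 3.141593 * 0.02325625 = 0.0730617 m^2
Stand BA = 192 * 0.0730617 = 14.0278 ≈ 14.03 m^2/ha

14.03 m^2/ha


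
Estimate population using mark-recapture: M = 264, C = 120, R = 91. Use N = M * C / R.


N = M * C / R = 264 * 120 / 91 = 31680 / 91 = 348.13 ≈ 348

348 individuals


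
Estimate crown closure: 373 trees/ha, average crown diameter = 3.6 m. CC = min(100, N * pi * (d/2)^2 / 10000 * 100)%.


(d/2)^2 = (3.6/2)^2 = 1.8^2 = 3.24
Crown area = 3.141593 * 3.24 = 10.1788 m^2
N * area / 10000 * 100 = 373 * 10.1788 / 10000 * 100 = 37.9669
CC = min(100, 37.9669) = 37.9669 ≈ 38.0%

38.0%


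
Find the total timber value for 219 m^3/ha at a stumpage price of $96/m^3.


Value = 219 * 96 = $21024/ha

$21024/ha


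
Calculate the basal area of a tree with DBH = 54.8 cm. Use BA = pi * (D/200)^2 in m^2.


D/200 = 54.8/200 = 0.274 m
(D/200)^2 = 0.274^2 = 0.075076
BA = 3.141593 * 0.075076 = 0.235858 ≈ 0.2359 m^2

0.2359 m^2


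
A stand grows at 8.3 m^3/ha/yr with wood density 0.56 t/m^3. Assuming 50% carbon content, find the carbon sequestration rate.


C = 8.3 * 0.56 * 0.5 = 2.324 ≈ 2.32 t C/ha/yr

2.32 t C/ha/yr


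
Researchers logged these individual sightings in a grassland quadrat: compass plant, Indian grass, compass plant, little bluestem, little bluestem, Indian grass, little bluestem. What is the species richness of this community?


Total individuals logged = 7
Distinct species (count of individuals): compass plant (2), Indian grass (2), little bluestem (3)
Species richness = number of distinct species = 3

3


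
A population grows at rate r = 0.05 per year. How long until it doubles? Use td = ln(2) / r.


td = ln(2) / 0.05 = 0.693147 / 0.05 = 13.8629 ≈ 13.9 years

13.9 years


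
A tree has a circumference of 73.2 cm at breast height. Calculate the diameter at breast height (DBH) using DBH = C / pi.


DBH = C / pi = 73.2 / 3.141593 = 23.3003 ≈ 23.30 cm

23.30 cm


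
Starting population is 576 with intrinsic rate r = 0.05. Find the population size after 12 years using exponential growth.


r*t = 0.05 * 12 = 0.6
exp(0.6) = 1.82212
N = 576 * 1.82212 = 1049.54 ≈ 1050

1050


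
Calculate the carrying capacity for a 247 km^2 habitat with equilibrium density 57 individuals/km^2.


K = 57 * 247 = 14079 individuals

14079 individuals


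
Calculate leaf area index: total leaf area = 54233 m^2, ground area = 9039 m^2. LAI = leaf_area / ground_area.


LAI = 54233 / 9039 = 5.9999 ≈ 6.00

6.00


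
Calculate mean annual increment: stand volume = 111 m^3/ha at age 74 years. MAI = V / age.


MAI = 111 / 74 = 1.50 m^3/ha/yr

1.50 m^3/ha/yr


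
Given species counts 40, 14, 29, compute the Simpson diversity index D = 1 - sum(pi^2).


Total N = 40 + 14 + 29 = 83
Per-species terms:
  p = 40/83 = 0.481928; p^2 = 0.481928^2 = 0.232255
  p = 14/83 = 0.168675; p^2 = 0.168675^2 = 0.028451
  p = 29/83 = 0.349398; p^2 = 0.349398^2 = 0.122079
sum(p^2) = 0.232255 + 0.028451 + 0.122079 = 0.382785
D = 1 - 0.382785 = 0.617215 ≈ 0.6172

0.6172


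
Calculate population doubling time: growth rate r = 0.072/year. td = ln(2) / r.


td = ln(2) / 0.072 = 0.693147 / 0.072 = 9.62704 ≈ 9.6 years

9.6 years


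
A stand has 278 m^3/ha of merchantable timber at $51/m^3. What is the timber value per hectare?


Value = 278 * 51 = $14178/ha

$14178/ha


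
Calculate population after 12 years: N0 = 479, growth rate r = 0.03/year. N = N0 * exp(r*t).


r*t = 0.03 * 12 = 0.36
exp(0.36) = 1.43333
N = 479 * 1.43333 = 686.565 ≈ 687

687


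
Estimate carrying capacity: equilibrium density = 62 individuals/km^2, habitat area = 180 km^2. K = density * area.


K = 62 * 180 = 11160 individuals

11160 individuals


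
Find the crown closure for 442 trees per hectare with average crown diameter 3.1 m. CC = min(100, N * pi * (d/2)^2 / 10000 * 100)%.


(d/2)^2 = (3.1/2)^2 = 1.55^2 = 2.4025
Crown area = 3.141593 * 2.4025 = 7.54768 m^2
N * area / 10000 * 100 = 442 * 7.54768 / 10000 * 100 = 33.3607
CC = min(100, 33.3607) = 33.3607 ≈ 33.4%

33.4%


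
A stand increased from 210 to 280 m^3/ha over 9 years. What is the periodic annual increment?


PAI = (V2 - V1) / period = (280 - 210) / 9 = 70 / 9 = 7.7778 ≈ 7.78 m^3/ha/yr

7.78 m^3/ha/yr


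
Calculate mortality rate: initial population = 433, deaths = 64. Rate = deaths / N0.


Mortality rate = 64 / 433 = 0.147806 ≈ 0.1478

0.1478


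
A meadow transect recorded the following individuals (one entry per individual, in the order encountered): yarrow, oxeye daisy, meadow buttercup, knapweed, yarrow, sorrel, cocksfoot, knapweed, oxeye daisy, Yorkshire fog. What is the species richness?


Total individuals logged = 10
Distinct species (count of individuals): yarrow (2), oxeye daisy (2), meadow buttercup (1), knapweed (2), sorrel (1), cocksfoot (1), Yorkshire fog (1)
Species richness = number of distinct species = 7

7


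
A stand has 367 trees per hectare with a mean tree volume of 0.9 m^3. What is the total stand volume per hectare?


V_stand = 367 * 0.9 = 330.3 m^3/ha

330.3 m^3/ha


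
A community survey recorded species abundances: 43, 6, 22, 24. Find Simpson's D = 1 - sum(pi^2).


Total N = 43 + 6 + 22 + 24 = 95
Per-species terms:
  p = 43/95 = 0.452632; p^2 = 0.452632^2 = 0.204876
  p = 6/95 = 0.063158; p^2 = 0.063158^2 = 0.003989
  p = 22/95 = 0.231579; p^2 = 0.231579^2 = 0.053629
  p = 24/95 = 0.252632; p^2 = 0.252632^2 = 0.063823
sum(p^2) = 0.204876 + 0.003989 + 0.053629 + 0.063823 = 0.326317
D = 1 - 0.326317 = 0.673683 ≈ 0.6737

0.6737


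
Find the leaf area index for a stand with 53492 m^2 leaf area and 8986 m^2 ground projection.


LAI = 53492 / 8986 = 5.9528 ≈ 5.95

5.95


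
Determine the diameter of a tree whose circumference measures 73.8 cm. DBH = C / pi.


DBH = C / pi = 73.8 / 3.141593 = 23.4913 ≈ 23.49 cm

23.49 cm


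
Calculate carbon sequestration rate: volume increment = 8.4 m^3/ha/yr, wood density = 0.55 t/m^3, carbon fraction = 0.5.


C = 8.4 * 0.55 * 0.5 = 2.31 t C/ha/yr

2.31 t C/ha/yr


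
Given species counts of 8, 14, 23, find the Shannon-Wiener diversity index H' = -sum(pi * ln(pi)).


Total N = 8 + 14 + 23 = 45
Per-species terms:
  p = 8/45 = 0.177778; ln(p) = -1.727220; p*ln(p) = 0.177778 * (-1.727220) = -0.307062
  p = 14/45 = 0.311111; ln(p) = -1.167606; p*ln(p) = 0.311111 * (-1.167606) = -0.363255
  p = 23/45 = 0.511111; ln(p) = -0.671168; p*ln(p) = 0.511111 * (-0.671168) = -0.343041
sum(p*ln(p)) = (-0.307062) + (-0.363255) + (-0.343041) = -1.013358
H' = -(-1.013358) = 1.013358 ≈ 1.0134

1.0134


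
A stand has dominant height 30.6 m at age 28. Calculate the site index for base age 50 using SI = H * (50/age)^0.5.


50/28 = 1.78571
(1.78571)^0.5 = 1.33630
SI = 30.6 * 1.33630 = 40.8908 ≈ 40.9 m

40.9 m


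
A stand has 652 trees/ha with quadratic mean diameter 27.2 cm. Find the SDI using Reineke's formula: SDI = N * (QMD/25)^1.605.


QMD/25 = 27.2/25 = 1.088
(1.088)^1.605 = exp(1.605 * ln(1.088)) = exp(1.605 * 0.0843411) = exp(0.135367) = 1.14496
SDI = 652 * 1.14496 = 746.514 ≈ 747

747


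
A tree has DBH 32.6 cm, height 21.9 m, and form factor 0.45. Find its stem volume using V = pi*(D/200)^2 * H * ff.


(D/200)^2 = (32.6/200)^2 = 0.163^2 = 0.026569
BA = 3.141593 * 0.026569 = 0.0834690 m^2
V = 0.0834690 * 21.9 * 0.45 = 0.822587 ≈ 0.823 m^3

0.823 m^3


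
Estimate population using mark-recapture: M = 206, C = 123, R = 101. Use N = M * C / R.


N = M * C / R = 206 * 123 / 101 = 25338 / 101 = 250.87 ≈ 251

251 individuals


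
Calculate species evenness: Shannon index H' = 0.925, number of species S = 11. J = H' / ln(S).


ln(11) = 2.39790
J = H' / ln(S) = 0.925 / 2.39790 = 0.385754 ≈ 0.3858

0.3858


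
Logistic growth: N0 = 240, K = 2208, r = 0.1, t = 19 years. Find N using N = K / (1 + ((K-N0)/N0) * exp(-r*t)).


(K - N0)/N0 = (2208 - 240)/240 = 1968/240 = 8.20000
r*t = 0.1 * 19 = 1.9; exp(-1.9) = 0.149569
8.20000 * 0.149569 = 1.22647
1 + 1.22647 = 2.22647
N = 2208 / 2.22647 = 991.704 ≈ 992

992


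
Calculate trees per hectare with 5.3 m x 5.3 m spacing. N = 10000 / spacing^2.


N = 10000 / 5.3^2 = 10000 / 28.09 = 355.999 ≈ 356 trees/ha

356 trees/ha


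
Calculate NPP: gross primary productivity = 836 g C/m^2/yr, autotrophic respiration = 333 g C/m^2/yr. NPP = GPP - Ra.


NPP = GPP - Ra = 836 - 333 = 503 g C/m^2/yr

503 g C/m^2/yr


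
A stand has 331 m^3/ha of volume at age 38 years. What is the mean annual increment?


MAI = 331 / 38 = 8.7105 ≈ 8.71 m^3/ha/yr

8.71 m^3/ha/yr


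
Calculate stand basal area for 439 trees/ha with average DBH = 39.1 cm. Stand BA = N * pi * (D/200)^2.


(D/200)^2 = (39.1/200)^2 = 0.1955^2 = 0.03822025
Individual BA = 3.141593 * 0.03822025 = 0.120072 m^2
Stand BA = 439 * 0.120072 = 52.7116 ≈ 52.71 m^2/ha

52.71 m^2/ha


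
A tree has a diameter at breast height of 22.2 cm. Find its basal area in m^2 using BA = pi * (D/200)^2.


D/200 = 22.2/200 = 0.111 m
(D/200)^2 = 0.111^2 = 0.012321
BA = 3.141593 * 0.012321 = 0.0387076 ≈ 0.0387 m^2

0.0387 m^2


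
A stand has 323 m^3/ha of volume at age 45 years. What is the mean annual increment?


MAI = 323 / 45 = 7.1778 ≈ 7.18 m^3/ha/yr

7.18 m^3/ha/yr


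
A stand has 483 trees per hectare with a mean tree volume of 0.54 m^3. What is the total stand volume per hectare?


V_stand = 483 * 0.54 = 260.82 ≈ 260.8 m^3/ha

260.8 m^3/ha


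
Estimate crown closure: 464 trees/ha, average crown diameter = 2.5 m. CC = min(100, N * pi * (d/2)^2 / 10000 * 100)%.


(d/2)^2 = (2.5/2)^2 = 1.25^2 = 1.5625
Crown area = 3.141593 * 1.5625 = 4.90874 m^2
N * area / 10000 * 100 = 464 * 4.90874 / 10000 * 100 = 22.7766
CC = min(100, 22.7766) = 22.7766 ≈ 22.8%

22.8%


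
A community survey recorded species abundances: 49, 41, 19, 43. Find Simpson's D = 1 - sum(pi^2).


Total N = 49 + 41 + 19 + 43 = 152
Per-species terms:
  p = 49/152 = 0.322368; p^2 = 0.322368^2 = 0.103921
  p = 41/152 = 0.269737; p^2 = 0.269737^2 = 0.072758
  p = 19/152 = 0.125000; p^2 = 0.125000^2 = 0.015625
  p = 43/152 = 0.282895; p^2 = 0.282895^2 = 0.080030
sum(p^2) = 0.103921 + 0.072758 + 0.015625 + 0.080030 = 0.272334
D = 1 - 0.272334 = 0.727666 ≈ 0.7277

0.7277


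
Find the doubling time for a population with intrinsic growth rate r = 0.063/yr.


td = ln(2) / 0.063 = 0.693147 / 0.063 = 11.0023 ≈ 11.0 years

11.0 years


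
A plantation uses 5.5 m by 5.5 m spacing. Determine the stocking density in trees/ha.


N = 10000 / 5.5^2 = 10000 / 30.25 = 330.579 ≈ 331 trees/ha

331 trees/ha


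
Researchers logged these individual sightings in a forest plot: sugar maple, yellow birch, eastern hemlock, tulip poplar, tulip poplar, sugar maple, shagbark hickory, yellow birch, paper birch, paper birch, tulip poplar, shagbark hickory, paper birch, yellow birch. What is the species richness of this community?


Total individuals logged = 14
Distinct species (count of individuals): sugar maple (2), yellow birch (3), eastern hemlock (1), tulip poplar (3), shagbark hickory (2), paper birch (3)
Species richness = number of distinct species = 6

6


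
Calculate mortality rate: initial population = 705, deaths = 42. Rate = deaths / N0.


Mortality rate = 42 / 705 = 0.059574 ≈ 0.0596

0.0596


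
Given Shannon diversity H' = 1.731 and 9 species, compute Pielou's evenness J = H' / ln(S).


ln(9) = 2.19722
J = H' / ln(S) = 1.731 / 2.19722 = 0.787814 ≈ 0.7878

0.7878


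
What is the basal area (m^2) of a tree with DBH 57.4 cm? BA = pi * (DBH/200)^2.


D/200 = 57.4/200 = 0.287 m
(D/200)^2 = 0.287^2 = 0.082369
BA = 3.141593 * 0.082369 = 0.258770 ≈ 0.2588 m^2

0.2588 m^2


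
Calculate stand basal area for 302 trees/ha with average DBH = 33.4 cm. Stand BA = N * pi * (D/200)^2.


(D/200)^2 = (33.4/200)^2 = 0.167^2 = 0.027889
Individual BA = 3.141593 * 0.027889 = 0.0876159 m^2
Stand BA = 302 * 0.0876159 = 26.4600 ≈ 26.46 m^2/ha

26.46 m^2/ha


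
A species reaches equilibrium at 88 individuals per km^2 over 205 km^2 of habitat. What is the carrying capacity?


K = 88 * 205 = 18040 individuals

18040 individuals


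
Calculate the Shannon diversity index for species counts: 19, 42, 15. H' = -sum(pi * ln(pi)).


Total N = 19 + 42 + 15 = 76
Per-species terms:
  p = 19/76 = 0.250000; ln(p) = -1.386294; p*ln(p) = 0.250000 * (-1.386294) = -0.346574
  p = 42/76 = 0.552632; ln(p) = -0.593063; p*ln(p) = 0.552632 * (-0.593063) = -0.327746
  p = 15/76 = 0.197368; ln(p) = -1.622685; p*ln(p) = 0.197368 * (-1.622685) = -0.320266
sum(p*ln(p)) = (-0.346574) + (-0.327746) + (-0.320266) = -0.994586
H' = -(-0.994586) = 0.994586 ≈ 0.9946

0.9946


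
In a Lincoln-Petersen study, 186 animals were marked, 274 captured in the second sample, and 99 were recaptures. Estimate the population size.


N = M * C / R = 186 * 274 / 99 = 50964 / 99 = 514.79 ≈ 515

515 individuals


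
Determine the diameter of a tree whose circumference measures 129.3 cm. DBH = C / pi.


DBH = C / pi = 129.3 / 3.141593 = 41.1575 ≈ 41.16 cm

41.16 cm
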